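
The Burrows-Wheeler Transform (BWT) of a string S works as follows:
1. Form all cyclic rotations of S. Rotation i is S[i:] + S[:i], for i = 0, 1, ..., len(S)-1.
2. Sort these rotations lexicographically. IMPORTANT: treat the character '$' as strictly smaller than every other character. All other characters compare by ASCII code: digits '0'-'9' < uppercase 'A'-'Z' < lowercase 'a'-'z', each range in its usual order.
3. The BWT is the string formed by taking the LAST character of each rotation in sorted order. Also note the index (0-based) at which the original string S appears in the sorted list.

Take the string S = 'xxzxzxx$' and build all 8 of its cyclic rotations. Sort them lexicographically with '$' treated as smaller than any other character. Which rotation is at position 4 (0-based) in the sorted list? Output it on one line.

All 8 rotations (rotation i = S[i:]+S[:i]):
  rot[0] = xxzxzxx$
  rot[1] = xzxzxx$x
  rot[2] = zxzxx$xx
  rot[3] = xzxx$xxz
  rot[4] = zxx$xxzx
  rot[5] = xx$xxzxz
  rot[6] = x$xxzxzx
  rot[7] = $xxzxzxx
Sorted (with $ < everything):
  sorted[0] = $xxzxzxx
  sorted[1] = x$xxzxzx
  sorted[2] = xx$xxzxz
  sorted[3] = xxzxzxx$
  sorted[4] = xzxx$xxz
  sorted[5] = xzxzxx$x
  sorted[6] = zxx$xxzx
  sorted[7] = zxzxx$xx
sorted[4] = xzxx$xxz

Answer: xzxx$xxz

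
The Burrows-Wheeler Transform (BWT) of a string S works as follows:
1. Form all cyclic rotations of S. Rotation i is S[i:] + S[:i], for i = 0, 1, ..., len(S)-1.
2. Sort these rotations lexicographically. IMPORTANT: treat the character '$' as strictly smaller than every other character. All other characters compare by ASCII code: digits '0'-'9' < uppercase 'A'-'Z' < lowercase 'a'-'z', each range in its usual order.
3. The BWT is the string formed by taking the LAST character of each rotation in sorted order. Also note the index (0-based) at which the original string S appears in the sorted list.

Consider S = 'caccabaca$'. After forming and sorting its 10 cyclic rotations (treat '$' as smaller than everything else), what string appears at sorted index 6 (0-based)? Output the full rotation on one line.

All 10 rotations (rotation i = S[i:]+S[:i]):
  rot[0] = caccabaca$
  rot[1] = accabaca$c
  rot[2] = ccabaca$ca
  rot[3] = cabaca$cac
  rot[4] = abaca$cacc
  rot[5] = baca$cacca
  rot[6] = aca$caccab
  rot[7] = ca$caccaba
  rot[8] = a$caccabac
  rot[9] = $caccabaca
Sorted (with $ < everything):
  sorted[0] = $caccabaca
  sorted[1] = a$caccabac
  sorted[2] = abaca$cacc
  sorted[3] = aca$caccab
  sorted[4] = accabaca$c
  sorted[5] = baca$cacca
  sorted[6] = ca$caccaba
  sorted[7] = cabaca$cac
  sorted[8] = caccabaca$
  sorted[9] = ccabaca$ca
sorted[6] = ca$caccaba

Answer: ca$caccaba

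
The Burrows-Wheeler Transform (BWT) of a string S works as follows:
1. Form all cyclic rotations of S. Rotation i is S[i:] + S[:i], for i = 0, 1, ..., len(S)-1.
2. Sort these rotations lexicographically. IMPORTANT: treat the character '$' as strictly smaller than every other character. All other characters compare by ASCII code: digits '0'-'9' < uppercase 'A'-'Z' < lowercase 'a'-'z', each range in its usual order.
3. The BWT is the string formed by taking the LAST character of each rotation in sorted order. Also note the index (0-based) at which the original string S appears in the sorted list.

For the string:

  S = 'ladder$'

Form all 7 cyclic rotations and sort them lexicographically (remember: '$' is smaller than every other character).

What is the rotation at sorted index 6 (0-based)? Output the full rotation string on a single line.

Answer: r$ladde

Derivation:
All 7 rotations (rotation i = S[i:]+S[:i]):
  rot[0] = ladder$
  rot[1] = adder$l
  rot[2] = dder$la
  rot[3] = der$lad
  rot[4] = er$ladd
  rot[5] = r$ladde
  rot[6] = $ladder
Sorted (with $ < everything):
  sorted[0] = $ladder
  sorted[1] = adder$l
  sorted[2] = dder$la
  sorted[3] = der$lad
  sorted[4] = er$ladd
  sorted[5] = ladder$
  sorted[6] = r$ladde
sorted[6] = r$ladde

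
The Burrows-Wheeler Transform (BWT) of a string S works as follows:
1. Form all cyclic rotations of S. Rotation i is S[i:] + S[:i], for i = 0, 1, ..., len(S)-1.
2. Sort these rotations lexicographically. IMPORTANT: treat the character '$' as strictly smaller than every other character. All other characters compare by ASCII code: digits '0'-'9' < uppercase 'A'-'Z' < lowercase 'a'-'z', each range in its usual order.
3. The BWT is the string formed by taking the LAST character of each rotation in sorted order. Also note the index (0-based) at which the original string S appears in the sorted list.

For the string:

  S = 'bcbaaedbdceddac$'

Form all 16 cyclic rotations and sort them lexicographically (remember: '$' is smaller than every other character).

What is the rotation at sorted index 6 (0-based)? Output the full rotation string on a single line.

All 16 rotations (rotation i = S[i:]+S[:i]):
  rot[0] = bcbaaedbdceddac$
  rot[1] = cbaaedbdceddac$b
  rot[2] = baaedbdceddac$bc
  rot[3] = aaedbdceddac$bcb
  rot[4] = aedbdceddac$bcba
  rot[5] = edbdceddac$bcbaa
  rot[6] = dbdceddac$bcbaae
  rot[7] = bdceddac$bcbaaed
  rot[8] = dceddac$bcbaaedb
  rot[9] = ceddac$bcbaaedbd
  rot[10] = eddac$bcbaaedbdc
  rot[11] = ddac$bcbaaedbdce
  rot[12] = dac$bcbaaedbdced
  rot[13] = ac$bcbaaedbdcedd
  rot[14] = c$bcbaaedbdcedda
  rot[15] = $bcbaaedbdceddac
Sorted (with $ < everything):
  sorted[0] = $bcbaaedbdceddac
  sorted[1] = aaedbdceddac$bcb
  sorted[2] = ac$bcbaaedbdcedd
  sorted[3] = aedbdceddac$bcba
  sorted[4] = baaedbdceddac$bc
  sorted[5] = bcbaaedbdceddac$
  sorted[6] = bdceddac$bcbaaed
  sorted[7] = c$bcbaaedbdcedda
  sorted[8] = cbaaedbdceddac$b
  sorted[9] = ceddac$bcbaaedbd
  sorted[10] = dac$bcbaaedbdced
  sorted[11] = dbdceddac$bcbaae
  sorted[12] = dceddac$bcbaaedb
  sorted[13] = ddac$bcbaaedbdce
  sorted[14] = edbdceddac$bcbaa
  sorted[15] = eddac$bcbaaedbdc
sorted[6] = bdceddac$bcbaaed

Answer: bdceddac$bcbaaed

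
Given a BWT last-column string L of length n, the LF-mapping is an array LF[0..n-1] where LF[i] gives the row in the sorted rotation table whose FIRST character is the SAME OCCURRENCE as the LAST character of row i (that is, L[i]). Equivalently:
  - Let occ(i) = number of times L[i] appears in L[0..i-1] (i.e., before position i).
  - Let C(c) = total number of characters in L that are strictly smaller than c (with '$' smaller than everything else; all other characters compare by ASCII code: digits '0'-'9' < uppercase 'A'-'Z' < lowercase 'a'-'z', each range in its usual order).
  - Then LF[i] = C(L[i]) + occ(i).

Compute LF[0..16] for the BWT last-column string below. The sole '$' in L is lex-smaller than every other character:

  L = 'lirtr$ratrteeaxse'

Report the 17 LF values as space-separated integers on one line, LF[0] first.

Answer: 7 6 8 13 9 0 10 1 14 11 15 3 4 2 16 12 5

Derivation:
Char counts: '$':1, 'a':2, 'e':3, 'i':1, 'l':1, 'r':4, 's':1, 't':3, 'x':1
C (first-col start): C('$')=0, C('a')=1, C('e')=3, C('i')=6, C('l')=7, C('r')=8, C('s')=12, C('t')=13, C('x')=16
L[0]='l': occ=0, LF[0]=C('l')+0=7+0=7
L[1]='i': occ=0, LF[1]=C('i')+0=6+0=6
L[2]='r': occ=0, LF[2]=C('r')+0=8+0=8
L[3]='t': occ=0, LF[3]=C('t')+0=13+0=13
L[4]='r': occ=1, LF[4]=C('r')+1=8+1=9
L[5]='$': occ=0, LF[5]=C('$')+0=0+0=0
L[6]='r': occ=2, LF[6]=C('r')+2=8+2=10
L[7]='a': occ=0, LF[7]=C('a')+0=1+0=1
L[8]='t': occ=1, LF[8]=C('t')+1=13+1=14
L[9]='r': occ=3, LF[9]=C('r')+3=8+3=11
L[10]='t': occ=2, LF[10]=C('t')+2=13+2=15
L[11]='e': occ=0, LF[11]=C('e')+0=3+0=3
L[12]='e': occ=1, LF[12]=C('e')+1=3+1=4
L[13]='a': occ=1, LF[13]=C('a')+1=1+1=2
L[14]='x': occ=0, LF[14]=C('x')+0=16+0=16
L[15]='s': occ=0, LF[15]=C('s')+0=12+0=12
L[16]='e': occ=2, LF[16]=C('e')+2=3+2=5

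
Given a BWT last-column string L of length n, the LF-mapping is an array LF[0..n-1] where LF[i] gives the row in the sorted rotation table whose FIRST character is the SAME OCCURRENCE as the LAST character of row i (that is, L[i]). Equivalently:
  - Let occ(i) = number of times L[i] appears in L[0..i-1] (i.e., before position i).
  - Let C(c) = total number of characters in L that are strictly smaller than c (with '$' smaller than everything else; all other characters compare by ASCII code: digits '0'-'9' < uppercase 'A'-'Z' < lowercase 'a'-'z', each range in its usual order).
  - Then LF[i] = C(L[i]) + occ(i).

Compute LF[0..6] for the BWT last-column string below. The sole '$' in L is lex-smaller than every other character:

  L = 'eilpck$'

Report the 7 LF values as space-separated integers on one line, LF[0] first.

Answer: 2 3 5 6 1 4 0

Derivation:
Char counts: '$':1, 'c':1, 'e':1, 'i':1, 'k':1, 'l':1, 'p':1
C (first-col start): C('$')=0, C('c')=1, C('e')=2, C('i')=3, C('k')=4, C('l')=5, C('p')=6
L[0]='e': occ=0, LF[0]=C('e')+0=2+0=2
L[1]='i': occ=0, LF[1]=C('i')+0=3+0=3
L[2]='l': occ=0, LF[2]=C('l')+0=5+0=5
L[3]='p': occ=0, LF[3]=C('p')+0=6+0=6
L[4]='c': occ=0, LF[4]=C('c')+0=1+0=1
L[5]='k': occ=0, LF[5]=C('k')+0=4+0=4
L[6]='$': occ=0, LF[6]=C('$')+0=0+0=0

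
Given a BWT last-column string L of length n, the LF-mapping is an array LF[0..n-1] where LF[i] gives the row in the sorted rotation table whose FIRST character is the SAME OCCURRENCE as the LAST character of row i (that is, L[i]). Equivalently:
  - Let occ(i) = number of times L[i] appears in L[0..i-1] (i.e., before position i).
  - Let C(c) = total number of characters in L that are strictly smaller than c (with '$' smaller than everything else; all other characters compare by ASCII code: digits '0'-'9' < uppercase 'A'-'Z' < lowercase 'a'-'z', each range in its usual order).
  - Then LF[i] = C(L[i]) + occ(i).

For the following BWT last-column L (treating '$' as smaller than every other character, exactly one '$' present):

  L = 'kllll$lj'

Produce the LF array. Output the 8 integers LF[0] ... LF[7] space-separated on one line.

Char counts: '$':1, 'j':1, 'k':1, 'l':5
C (first-col start): C('$')=0, C('j')=1, C('k')=2, C('l')=3
L[0]='k': occ=0, LF[0]=C('k')+0=2+0=2
L[1]='l': occ=0, LF[1]=C('l')+0=3+0=3
L[2]='l': occ=1, LF[2]=C('l')+1=3+1=4
L[3]='l': occ=2, LF[3]=C('l')+2=3+2=5
L[4]='l': occ=3, LF[4]=C('l')+3=3+3=6
L[5]='$': occ=0, LF[5]=C('$')+0=0+0=0
L[6]='l': occ=4, LF[6]=C('l')+4=3+4=7
L[7]='j': occ=0, LF[7]=C('j')+0=1+0=1

Answer: 2 3 4 5 6 0 7 1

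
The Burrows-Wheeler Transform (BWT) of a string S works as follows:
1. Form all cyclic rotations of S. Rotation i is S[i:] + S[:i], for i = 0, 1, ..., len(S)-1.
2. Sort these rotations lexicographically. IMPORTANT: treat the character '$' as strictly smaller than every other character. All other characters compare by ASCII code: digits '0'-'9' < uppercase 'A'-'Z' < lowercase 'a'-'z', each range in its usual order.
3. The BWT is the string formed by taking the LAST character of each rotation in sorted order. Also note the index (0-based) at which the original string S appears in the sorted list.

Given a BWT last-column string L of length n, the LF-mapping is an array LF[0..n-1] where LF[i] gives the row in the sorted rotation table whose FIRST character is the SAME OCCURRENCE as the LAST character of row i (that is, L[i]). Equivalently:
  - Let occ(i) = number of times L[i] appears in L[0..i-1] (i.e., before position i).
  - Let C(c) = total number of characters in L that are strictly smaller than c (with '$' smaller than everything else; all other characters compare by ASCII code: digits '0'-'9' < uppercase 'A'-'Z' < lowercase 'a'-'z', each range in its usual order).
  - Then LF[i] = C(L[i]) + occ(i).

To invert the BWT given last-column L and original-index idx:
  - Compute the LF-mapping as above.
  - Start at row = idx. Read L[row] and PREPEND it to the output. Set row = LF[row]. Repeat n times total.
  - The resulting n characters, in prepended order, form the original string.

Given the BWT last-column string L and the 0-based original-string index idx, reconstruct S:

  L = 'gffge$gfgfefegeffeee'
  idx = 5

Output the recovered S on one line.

Answer: egegfeefgefffefegfg$

Derivation:
LF mapping: 15 8 9 16 1 0 17 10 18 11 2 12 3 19 4 13 14 5 6 7
Walk LF starting at row 5, prepending L[row]:
  step 1: row=5, L[5]='$', prepend. Next row=LF[5]=0
  step 2: row=0, L[0]='g', prepend. Next row=LF[0]=15
  step 3: row=15, L[15]='f', prepend. Next row=LF[15]=13
  step 4: row=13, L[13]='g', prepend. Next row=LF[13]=19
  step 5: row=19, L[19]='e', prepend. Next row=LF[19]=7
  step 6: row=7, L[7]='f', prepend. Next row=LF[7]=10
  step 7: row=10, L[10]='e', prepend. Next row=LF[10]=2
  step 8: row=2, L[2]='f', prepend. Next row=LF[2]=9
  step 9: row=9, L[9]='f', prepend. Next row=LF[9]=11
  step 10: row=11, L[11]='f', prepend. Next row=LF[11]=12
  step 11: row=12, L[12]='e', prepend. Next row=LF[12]=3
  step 12: row=3, L[3]='g', prepend. Next row=LF[3]=16
  step 13: row=16, L[16]='f', prepend. Next row=LF[16]=14
  step 14: row=14, L[14]='e', prepend. Next row=LF[14]=4
  step 15: row=4, L[4]='e', prepend. Next row=LF[4]=1
  step 16: row=1, L[1]='f', prepend. Next row=LF[1]=8
  step 17: row=8, L[8]='g', prepend. Next row=LF[8]=18
  step 18: row=18, L[18]='e', prepend. Next row=LF[18]=6
  step 19: row=6, L[6]='g', prepend. Next row=LF[6]=17
  step 20: row=17, L[17]='e', prepend. Next row=LF[17]=5
Reversed output: egegfeefgefffefegfg$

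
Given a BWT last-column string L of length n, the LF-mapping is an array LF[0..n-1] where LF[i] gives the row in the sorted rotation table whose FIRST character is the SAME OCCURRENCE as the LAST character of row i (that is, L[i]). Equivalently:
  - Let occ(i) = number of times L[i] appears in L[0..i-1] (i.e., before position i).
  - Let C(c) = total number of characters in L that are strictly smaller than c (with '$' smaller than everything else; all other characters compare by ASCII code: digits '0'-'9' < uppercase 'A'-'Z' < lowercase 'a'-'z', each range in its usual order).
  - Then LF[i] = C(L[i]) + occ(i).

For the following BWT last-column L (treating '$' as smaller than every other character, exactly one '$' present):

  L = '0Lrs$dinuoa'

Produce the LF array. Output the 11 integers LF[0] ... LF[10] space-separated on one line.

Answer: 1 2 8 9 0 4 5 6 10 7 3

Derivation:
Char counts: '$':1, '0':1, 'L':1, 'a':1, 'd':1, 'i':1, 'n':1, 'o':1, 'r':1, 's':1, 'u':1
C (first-col start): C('$')=0, C('0')=1, C('L')=2, C('a')=3, C('d')=4, C('i')=5, C('n')=6, C('o')=7, C('r')=8, C('s')=9, C('u')=10
L[0]='0': occ=0, LF[0]=C('0')+0=1+0=1
L[1]='L': occ=0, LF[1]=C('L')+0=2+0=2
L[2]='r': occ=0, LF[2]=C('r')+0=8+0=8
L[3]='s': occ=0, LF[3]=C('s')+0=9+0=9
L[4]='$': occ=0, LF[4]=C('$')+0=0+0=0
L[5]='d': occ=0, LF[5]=C('d')+0=4+0=4
L[6]='i': occ=0, LF[6]=C('i')+0=5+0=5
L[7]='n': occ=0, LF[7]=C('n')+0=6+0=6
L[8]='u': occ=0, LF[8]=C('u')+0=10+0=10
L[9]='o': occ=0, LF[9]=C('o')+0=7+0=7
L[10]='a': occ=0, LF[10]=C('a')+0=3+0=3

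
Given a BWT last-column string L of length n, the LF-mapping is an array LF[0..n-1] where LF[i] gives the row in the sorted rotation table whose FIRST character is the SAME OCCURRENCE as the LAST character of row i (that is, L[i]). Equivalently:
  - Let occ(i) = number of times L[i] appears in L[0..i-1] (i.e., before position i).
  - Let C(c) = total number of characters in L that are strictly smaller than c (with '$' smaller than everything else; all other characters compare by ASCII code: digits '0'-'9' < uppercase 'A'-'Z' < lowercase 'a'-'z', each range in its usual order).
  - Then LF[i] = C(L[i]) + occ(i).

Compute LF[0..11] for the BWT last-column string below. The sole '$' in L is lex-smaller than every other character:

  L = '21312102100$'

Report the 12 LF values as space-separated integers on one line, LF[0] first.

Char counts: '$':1, '0':3, '1':4, '2':3, '3':1
C (first-col start): C('$')=0, C('0')=1, C('1')=4, C('2')=8, C('3')=11
L[0]='2': occ=0, LF[0]=C('2')+0=8+0=8
L[1]='1': occ=0, LF[1]=C('1')+0=4+0=4
L[2]='3': occ=0, LF[2]=C('3')+0=11+0=11
L[3]='1': occ=1, LF[3]=C('1')+1=4+1=5
L[4]='2': occ=1, LF[4]=C('2')+1=8+1=9
L[5]='1': occ=2, LF[5]=C('1')+2=4+2=6
L[6]='0': occ=0, LF[6]=C('0')+0=1+0=1
L[7]='2': occ=2, LF[7]=C('2')+2=8+2=10
L[8]='1': occ=3, LF[8]=C('1')+3=4+3=7
L[9]='0': occ=1, LF[9]=C('0')+1=1+1=2
L[10]='0': occ=2, LF[10]=C('0')+2=1+2=3
L[11]='$': occ=0, LF[11]=C('$')+0=0+0=0

Answer: 8 4 11 5 9 6 1 10 7 2 3 0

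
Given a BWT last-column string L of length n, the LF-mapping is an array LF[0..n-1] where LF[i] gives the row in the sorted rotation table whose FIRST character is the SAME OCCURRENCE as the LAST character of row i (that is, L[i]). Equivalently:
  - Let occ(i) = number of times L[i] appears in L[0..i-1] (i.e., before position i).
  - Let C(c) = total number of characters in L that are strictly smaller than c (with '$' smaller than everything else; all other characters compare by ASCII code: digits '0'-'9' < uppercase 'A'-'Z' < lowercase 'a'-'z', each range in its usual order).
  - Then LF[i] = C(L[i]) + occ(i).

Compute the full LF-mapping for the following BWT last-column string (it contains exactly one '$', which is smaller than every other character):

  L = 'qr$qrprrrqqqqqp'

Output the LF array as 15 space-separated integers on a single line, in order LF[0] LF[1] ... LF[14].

Answer: 3 10 0 4 11 1 12 13 14 5 6 7 8 9 2

Derivation:
Char counts: '$':1, 'p':2, 'q':7, 'r':5
C (first-col start): C('$')=0, C('p')=1, C('q')=3, C('r')=10
L[0]='q': occ=0, LF[0]=C('q')+0=3+0=3
L[1]='r': occ=0, LF[1]=C('r')+0=10+0=10
L[2]='$': occ=0, LF[2]=C('$')+0=0+0=0
L[3]='q': occ=1, LF[3]=C('q')+1=3+1=4
L[4]='r': occ=1, LF[4]=C('r')+1=10+1=11
L[5]='p': occ=0, LF[5]=C('p')+0=1+0=1
L[6]='r': occ=2, LF[6]=C('r')+2=10+2=12
L[7]='r': occ=3, LF[7]=C('r')+3=10+3=13
L[8]='r': occ=4, LF[8]=C('r')+4=10+4=14
L[9]='q': occ=2, LF[9]=C('q')+2=3+2=5
L[10]='q': occ=3, LF[10]=C('q')+3=3+3=6
L[11]='q': occ=4, LF[11]=C('q')+4=3+4=7
L[12]='q': occ=5, LF[12]=C('q')+5=3+5=8
L[13]='q': occ=6, LF[13]=C('q')+6=3+6=9
L[14]='p': occ=1, LF[14]=C('p')+1=1+1=2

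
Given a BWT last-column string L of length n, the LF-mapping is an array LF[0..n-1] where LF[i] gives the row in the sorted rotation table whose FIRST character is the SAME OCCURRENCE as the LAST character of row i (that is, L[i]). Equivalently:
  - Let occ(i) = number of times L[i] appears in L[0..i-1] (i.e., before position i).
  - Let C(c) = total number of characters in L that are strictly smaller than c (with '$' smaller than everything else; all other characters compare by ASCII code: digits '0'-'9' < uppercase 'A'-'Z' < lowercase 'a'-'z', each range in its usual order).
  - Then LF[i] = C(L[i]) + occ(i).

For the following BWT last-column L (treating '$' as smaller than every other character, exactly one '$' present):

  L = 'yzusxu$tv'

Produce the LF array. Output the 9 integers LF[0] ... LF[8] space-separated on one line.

Answer: 7 8 3 1 6 4 0 2 5

Derivation:
Char counts: '$':1, 's':1, 't':1, 'u':2, 'v':1, 'x':1, 'y':1, 'z':1
C (first-col start): C('$')=0, C('s')=1, C('t')=2, C('u')=3, C('v')=5, C('x')=6, C('y')=7, C('z')=8
L[0]='y': occ=0, LF[0]=C('y')+0=7+0=7
L[1]='z': occ=0, LF[1]=C('z')+0=8+0=8
L[2]='u': occ=0, LF[2]=C('u')+0=3+0=3
L[3]='s': occ=0, LF[3]=C('s')+0=1+0=1
L[4]='x': occ=0, LF[4]=C('x')+0=6+0=6
L[5]='u': occ=1, LF[5]=C('u')+1=3+1=4
L[6]='$': occ=0, LF[6]=C('$')+0=0+0=0
L[7]='t': occ=0, LF[7]=C('t')+0=2+0=2
L[8]='v': occ=0, LF[8]=C('v')+0=5+0=5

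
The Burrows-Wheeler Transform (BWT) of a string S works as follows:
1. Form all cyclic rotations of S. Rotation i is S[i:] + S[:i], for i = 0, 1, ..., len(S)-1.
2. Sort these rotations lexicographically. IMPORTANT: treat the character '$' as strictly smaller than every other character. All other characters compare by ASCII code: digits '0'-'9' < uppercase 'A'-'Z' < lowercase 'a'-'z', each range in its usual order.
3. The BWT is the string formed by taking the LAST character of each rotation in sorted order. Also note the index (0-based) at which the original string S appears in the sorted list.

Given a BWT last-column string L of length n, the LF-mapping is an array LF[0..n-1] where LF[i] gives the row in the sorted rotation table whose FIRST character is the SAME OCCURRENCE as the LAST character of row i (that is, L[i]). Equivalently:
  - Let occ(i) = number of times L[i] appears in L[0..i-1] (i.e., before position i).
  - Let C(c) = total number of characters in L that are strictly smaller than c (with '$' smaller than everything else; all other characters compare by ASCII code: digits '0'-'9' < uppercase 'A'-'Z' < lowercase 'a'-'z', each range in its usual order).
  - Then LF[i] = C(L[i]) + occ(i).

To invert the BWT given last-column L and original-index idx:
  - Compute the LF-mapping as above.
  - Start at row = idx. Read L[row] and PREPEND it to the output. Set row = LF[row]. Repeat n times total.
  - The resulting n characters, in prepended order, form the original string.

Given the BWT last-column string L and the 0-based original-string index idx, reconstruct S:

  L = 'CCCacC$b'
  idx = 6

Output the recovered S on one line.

LF mapping: 1 2 3 5 7 4 0 6
Walk LF starting at row 6, prepending L[row]:
  step 1: row=6, L[6]='$', prepend. Next row=LF[6]=0
  step 2: row=0, L[0]='C', prepend. Next row=LF[0]=1
  step 3: row=1, L[1]='C', prepend. Next row=LF[1]=2
  step 4: row=2, L[2]='C', prepend. Next row=LF[2]=3
  step 5: row=3, L[3]='a', prepend. Next row=LF[3]=5
  step 6: row=5, L[5]='C', prepend. Next row=LF[5]=4
  step 7: row=4, L[4]='c', prepend. Next row=LF[4]=7
  step 8: row=7, L[7]='b', prepend. Next row=LF[7]=6
Reversed output: bcCaCCC$

Answer: bcCaCCC$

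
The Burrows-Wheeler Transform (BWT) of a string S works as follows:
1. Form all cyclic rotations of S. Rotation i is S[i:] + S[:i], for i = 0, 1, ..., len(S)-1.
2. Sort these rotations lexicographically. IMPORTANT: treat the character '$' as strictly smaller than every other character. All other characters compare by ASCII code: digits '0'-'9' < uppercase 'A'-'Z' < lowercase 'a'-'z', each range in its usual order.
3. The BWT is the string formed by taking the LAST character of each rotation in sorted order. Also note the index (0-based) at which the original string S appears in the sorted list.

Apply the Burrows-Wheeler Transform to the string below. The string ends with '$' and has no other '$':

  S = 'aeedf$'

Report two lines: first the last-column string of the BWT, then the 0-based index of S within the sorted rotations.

All 6 rotations (rotation i = S[i:]+S[:i]):
  rot[0] = aeedf$
  rot[1] = eedf$a
  rot[2] = edf$ae
  rot[3] = df$aee
  rot[4] = f$aeed
  rot[5] = $aeedf
Sorted (with $ < everything):
  sorted[0] = $aeedf  (last char: 'f')
  sorted[1] = aeedf$  (last char: '$')
  sorted[2] = df$aee  (last char: 'e')
  sorted[3] = edf$ae  (last char: 'e')
  sorted[4] = eedf$a  (last char: 'a')
  sorted[5] = f$aeed  (last char: 'd')
Last column: f$eead
Original string S is at sorted index 1

Answer: f$eead
1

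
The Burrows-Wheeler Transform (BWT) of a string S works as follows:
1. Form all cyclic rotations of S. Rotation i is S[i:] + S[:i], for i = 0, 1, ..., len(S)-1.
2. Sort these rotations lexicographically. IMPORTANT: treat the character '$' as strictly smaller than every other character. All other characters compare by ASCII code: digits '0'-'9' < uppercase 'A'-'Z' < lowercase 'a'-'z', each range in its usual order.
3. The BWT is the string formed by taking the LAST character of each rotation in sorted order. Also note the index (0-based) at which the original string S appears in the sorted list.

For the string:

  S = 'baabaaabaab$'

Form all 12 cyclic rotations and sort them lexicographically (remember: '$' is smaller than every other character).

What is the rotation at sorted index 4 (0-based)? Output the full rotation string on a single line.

All 12 rotations (rotation i = S[i:]+S[:i]):
  rot[0] = baabaaabaab$
  rot[1] = aabaaabaab$b
  rot[2] = abaaabaab$ba
  rot[3] = baaabaab$baa
  rot[4] = aaabaab$baab
  rot[5] = aabaab$baaba
  rot[6] = abaab$baabaa
  rot[7] = baab$baabaaa
  rot[8] = aab$baabaaab
  rot[9] = ab$baabaaaba
  rot[10] = b$baabaaabaa
  rot[11] = $baabaaabaab
Sorted (with $ < everything):
  sorted[0] = $baabaaabaab
  sorted[1] = aaabaab$baab
  sorted[2] = aab$baabaaab
  sorted[3] = aabaaabaab$b
  sorted[4] = aabaab$baaba
  sorted[5] = ab$baabaaaba
  sorted[6] = abaaabaab$ba
  sorted[7] = abaab$baabaa
  sorted[8] = b$baabaaabaa
  sorted[9] = baaabaab$baa
  sorted[10] = baab$baabaaa
  sorted[11] = baabaaabaab$
sorted[4] = aabaab$baaba

Answer: aabaab$baaba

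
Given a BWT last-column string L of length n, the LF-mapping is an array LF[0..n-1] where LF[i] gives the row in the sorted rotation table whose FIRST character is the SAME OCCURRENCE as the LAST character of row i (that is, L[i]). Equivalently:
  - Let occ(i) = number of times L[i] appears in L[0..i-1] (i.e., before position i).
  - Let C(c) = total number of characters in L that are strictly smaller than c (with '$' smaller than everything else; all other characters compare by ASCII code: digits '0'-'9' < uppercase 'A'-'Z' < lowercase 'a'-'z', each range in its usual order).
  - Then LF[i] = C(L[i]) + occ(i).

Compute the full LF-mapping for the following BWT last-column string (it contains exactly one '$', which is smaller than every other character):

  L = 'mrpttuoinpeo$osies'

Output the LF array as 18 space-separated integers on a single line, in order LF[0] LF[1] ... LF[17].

Answer: 5 12 10 15 16 17 7 3 6 11 1 8 0 9 13 4 2 14

Derivation:
Char counts: '$':1, 'e':2, 'i':2, 'm':1, 'n':1, 'o':3, 'p':2, 'r':1, 's':2, 't':2, 'u':1
C (first-col start): C('$')=0, C('e')=1, C('i')=3, C('m')=5, C('n')=6, C('o')=7, C('p')=10, C('r')=12, C('s')=13, C('t')=15, C('u')=17
L[0]='m': occ=0, LF[0]=C('m')+0=5+0=5
L[1]='r': occ=0, LF[1]=C('r')+0=12+0=12
L[2]='p': occ=0, LF[2]=C('p')+0=10+0=10
L[3]='t': occ=0, LF[3]=C('t')+0=15+0=15
L[4]='t': occ=1, LF[4]=C('t')+1=15+1=16
L[5]='u': occ=0, LF[5]=C('u')+0=17+0=17
L[6]='o': occ=0, LF[6]=C('o')+0=7+0=7
L[7]='i': occ=0, LF[7]=C('i')+0=3+0=3
L[8]='n': occ=0, LF[8]=C('n')+0=6+0=6
L[9]='p': occ=1, LF[9]=C('p')+1=10+1=11
L[10]='e': occ=0, LF[10]=C('e')+0=1+0=1
L[11]='o': occ=1, LF[11]=C('o')+1=7+1=8
L[12]='$': occ=0, LF[12]=C('$')+0=0+0=0
L[13]='o': occ=2, LF[13]=C('o')+2=7+2=9
L[14]='s': occ=0, LF[14]=C('s')+0=13+0=13
L[15]='i': occ=1, LF[15]=C('i')+1=3+1=4
L[16]='e': occ=1, LF[16]=C('e')+1=1+1=2
L[17]='s': occ=1, LF[17]=C('s')+1=13+1=14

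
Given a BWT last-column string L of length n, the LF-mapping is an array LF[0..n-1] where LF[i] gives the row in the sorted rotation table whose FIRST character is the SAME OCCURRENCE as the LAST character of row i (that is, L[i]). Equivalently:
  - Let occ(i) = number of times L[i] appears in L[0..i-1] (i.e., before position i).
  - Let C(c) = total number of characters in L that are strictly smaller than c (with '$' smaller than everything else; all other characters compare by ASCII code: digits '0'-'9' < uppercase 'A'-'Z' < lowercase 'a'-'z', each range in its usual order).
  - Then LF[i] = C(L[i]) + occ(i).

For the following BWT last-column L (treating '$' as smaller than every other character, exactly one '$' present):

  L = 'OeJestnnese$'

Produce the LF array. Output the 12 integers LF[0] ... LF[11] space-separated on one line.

Char counts: '$':1, 'J':1, 'O':1, 'e':4, 'n':2, 's':2, 't':1
C (first-col start): C('$')=0, C('J')=1, C('O')=2, C('e')=3, C('n')=7, C('s')=9, C('t')=11
L[0]='O': occ=0, LF[0]=C('O')+0=2+0=2
L[1]='e': occ=0, LF[1]=C('e')+0=3+0=3
L[2]='J': occ=0, LF[2]=C('J')+0=1+0=1
L[3]='e': occ=1, LF[3]=C('e')+1=3+1=4
L[4]='s': occ=0, LF[4]=C('s')+0=9+0=9
L[5]='t': occ=0, LF[5]=C('t')+0=11+0=11
L[6]='n': occ=0, LF[6]=C('n')+0=7+0=7
L[7]='n': occ=1, LF[7]=C('n')+1=7+1=8
L[8]='e': occ=2, LF[8]=C('e')+2=3+2=5
L[9]='s': occ=1, LF[9]=C('s')+1=9+1=10
L[10]='e': occ=3, LF[10]=C('e')+3=3+3=6
L[11]='$': occ=0, LF[11]=C('$')+0=0+0=0

Answer: 2 3 1 4 9 11 7 8 5 10 6 0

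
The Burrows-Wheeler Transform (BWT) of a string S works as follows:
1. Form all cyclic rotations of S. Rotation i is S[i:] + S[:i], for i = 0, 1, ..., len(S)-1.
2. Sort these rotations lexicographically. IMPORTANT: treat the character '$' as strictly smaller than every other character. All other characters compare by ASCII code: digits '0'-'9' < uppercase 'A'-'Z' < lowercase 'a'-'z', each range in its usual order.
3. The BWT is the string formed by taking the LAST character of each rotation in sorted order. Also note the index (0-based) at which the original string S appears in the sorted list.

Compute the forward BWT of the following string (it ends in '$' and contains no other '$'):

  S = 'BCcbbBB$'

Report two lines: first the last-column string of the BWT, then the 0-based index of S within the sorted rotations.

Answer: BBb$BbcC
3

Derivation:
All 8 rotations (rotation i = S[i:]+S[:i]):
  rot[0] = BCcbbBB$
  rot[1] = CcbbBB$B
  rot[2] = cbbBB$BC
  rot[3] = bbBB$BCc
  rot[4] = bBB$BCcb
  rot[5] = BB$BCcbb
  rot[6] = B$BCcbbB
  rot[7] = $BCcbbBB
Sorted (with $ < everything):
  sorted[0] = $BCcbbBB  (last char: 'B')
  sorted[1] = B$BCcbbB  (last char: 'B')
  sorted[2] = BB$BCcbb  (last char: 'b')
  sorted[3] = BCcbbBB$  (last char: '$')
  sorted[4] = CcbbBB$B  (last char: 'B')
  sorted[5] = bBB$BCcb  (last char: 'b')
  sorted[6] = bbBB$BCc  (last char: 'c')
  sorted[7] = cbbBB$BC  (last char: 'C')
Last column: BBb$BbcC
Original string S is at sorted index 3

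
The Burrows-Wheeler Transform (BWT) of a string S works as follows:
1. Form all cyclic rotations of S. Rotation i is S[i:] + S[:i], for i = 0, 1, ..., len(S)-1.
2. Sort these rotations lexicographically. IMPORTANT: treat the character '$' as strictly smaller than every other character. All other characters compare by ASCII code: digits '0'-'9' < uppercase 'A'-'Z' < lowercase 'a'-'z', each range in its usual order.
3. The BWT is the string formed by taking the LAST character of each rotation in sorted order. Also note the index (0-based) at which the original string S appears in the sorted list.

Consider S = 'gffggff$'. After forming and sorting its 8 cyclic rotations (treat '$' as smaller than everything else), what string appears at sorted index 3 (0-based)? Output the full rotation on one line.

All 8 rotations (rotation i = S[i:]+S[:i]):
  rot[0] = gffggff$
  rot[1] = ffggff$g
  rot[2] = fggff$gf
  rot[3] = ggff$gff
  rot[4] = gff$gffg
  rot[5] = ff$gffgg
  rot[6] = f$gffggf
  rot[7] = $gffggff
Sorted (with $ < everything):
  sorted[0] = $gffggff
  sorted[1] = f$gffggf
  sorted[2] = ff$gffgg
  sorted[3] = ffggff$g
  sorted[4] = fggff$gf
  sorted[5] = gff$gffg
  sorted[6] = gffggff$
  sorted[7] = ggff$gff
sorted[3] = ffggff$g

Answer: ffggff$g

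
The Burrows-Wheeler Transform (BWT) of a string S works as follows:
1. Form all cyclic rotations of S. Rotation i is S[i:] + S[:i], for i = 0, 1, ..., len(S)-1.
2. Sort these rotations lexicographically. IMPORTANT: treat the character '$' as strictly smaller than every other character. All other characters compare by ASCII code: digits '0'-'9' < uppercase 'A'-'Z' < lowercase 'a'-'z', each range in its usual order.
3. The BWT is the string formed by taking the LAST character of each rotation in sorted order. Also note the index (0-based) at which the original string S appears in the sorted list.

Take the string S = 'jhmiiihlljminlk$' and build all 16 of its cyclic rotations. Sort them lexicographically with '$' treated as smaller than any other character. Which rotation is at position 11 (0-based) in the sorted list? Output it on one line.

All 16 rotations (rotation i = S[i:]+S[:i]):
  rot[0] = jhmiiihlljminlk$
  rot[1] = hmiiihlljminlk$j
  rot[2] = miiihlljminlk$jh
  rot[3] = iiihlljminlk$jhm
  rot[4] = iihlljminlk$jhmi
  rot[5] = ihlljminlk$jhmii
  rot[6] = hlljminlk$jhmiii
  rot[7] = lljminlk$jhmiiih
  rot[8] = ljminlk$jhmiiihl
  rot[9] = jminlk$jhmiiihll
  rot[10] = minlk$jhmiiihllj
  rot[11] = inlk$jhmiiihlljm
  rot[12] = nlk$jhmiiihlljmi
  rot[13] = lk$jhmiiihlljmin
  rot[14] = k$jhmiiihlljminl
  rot[15] = $jhmiiihlljminlk
Sorted (with $ < everything):
  sorted[0] = $jhmiiihlljminlk
  sorted[1] = hlljminlk$jhmiii
  sorted[2] = hmiiihlljminlk$j
  sorted[3] = ihlljminlk$jhmii
  sorted[4] = iihlljminlk$jhmi
  sorted[5] = iiihlljminlk$jhm
  sorted[6] = inlk$jhmiiihlljm
  sorted[7] = jhmiiihlljminlk$
  sorted[8] = jminlk$jhmiiihll
  sorted[9] = k$jhmiiihlljminl
  sorted[10] = ljminlk$jhmiiihl
  sorted[11] = lk$jhmiiihlljmin
  sorted[12] = lljminlk$jhmiiih
  sorted[13] = miiihlljminlk$jh
  sorted[14] = minlk$jhmiiihllj
  sorted[15] = nlk$jhmiiihlljmi
sorted[11] = lk$jhmiiihlljmin

Answer: lk$jhmiiihlljmin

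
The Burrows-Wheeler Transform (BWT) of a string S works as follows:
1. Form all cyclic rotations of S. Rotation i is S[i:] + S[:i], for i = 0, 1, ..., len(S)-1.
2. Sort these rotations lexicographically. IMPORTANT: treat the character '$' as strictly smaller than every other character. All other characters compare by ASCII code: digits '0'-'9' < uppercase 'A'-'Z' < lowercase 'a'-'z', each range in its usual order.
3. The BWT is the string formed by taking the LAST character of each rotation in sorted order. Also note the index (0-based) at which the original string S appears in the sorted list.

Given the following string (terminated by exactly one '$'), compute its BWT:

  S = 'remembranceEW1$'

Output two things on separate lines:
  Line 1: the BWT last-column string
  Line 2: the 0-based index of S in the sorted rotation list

Answer: 1WeErmncmreeab$
14

Derivation:
All 15 rotations (rotation i = S[i:]+S[:i]):
  rot[0] = remembranceEW1$
  rot[1] = emembranceEW1$r
  rot[2] = membranceEW1$re
  rot[3] = embranceEW1$rem
  rot[4] = mbranceEW1$reme
  rot[5] = branceEW1$remem
  rot[6] = ranceEW1$rememb
  rot[7] = anceEW1$remembr
  rot[8] = nceEW1$remembra
  rot[9] = ceEW1$remembran
  rot[10] = eEW1$remembranc
  rot[11] = EW1$remembrance
  rot[12] = W1$remembranceE
  rot[13] = 1$remembranceEW
  rot[14] = $remembranceEW1
Sorted (with $ < everything):
  sorted[0] = $remembranceEW1  (last char: '1')
  sorted[1] = 1$remembranceEW  (last char: 'W')
  sorted[2] = EW1$remembrance  (last char: 'e')
  sorted[3] = W1$remembranceE  (last char: 'E')
  sorted[4] = anceEW1$remembr  (last char: 'r')
  sorted[5] = branceEW1$remem  (last char: 'm')
  sorted[6] = ceEW1$remembran  (last char: 'n')
  sorted[7] = eEW1$remembranc  (last char: 'c')
  sorted[8] = embranceEW1$rem  (last char: 'm')
  sorted[9] = emembranceEW1$r  (last char: 'r')
  sorted[10] = mbranceEW1$reme  (last char: 'e')
  sorted[11] = membranceEW1$re  (last char: 'e')
  sorted[12] = nceEW1$remembra  (last char: 'a')
  sorted[13] = ranceEW1$rememb  (last char: 'b')
  sorted[14] = remembranceEW1$  (last char: '$')
Last column: 1WeErmncmreeab$
Original string S is at sorted index 14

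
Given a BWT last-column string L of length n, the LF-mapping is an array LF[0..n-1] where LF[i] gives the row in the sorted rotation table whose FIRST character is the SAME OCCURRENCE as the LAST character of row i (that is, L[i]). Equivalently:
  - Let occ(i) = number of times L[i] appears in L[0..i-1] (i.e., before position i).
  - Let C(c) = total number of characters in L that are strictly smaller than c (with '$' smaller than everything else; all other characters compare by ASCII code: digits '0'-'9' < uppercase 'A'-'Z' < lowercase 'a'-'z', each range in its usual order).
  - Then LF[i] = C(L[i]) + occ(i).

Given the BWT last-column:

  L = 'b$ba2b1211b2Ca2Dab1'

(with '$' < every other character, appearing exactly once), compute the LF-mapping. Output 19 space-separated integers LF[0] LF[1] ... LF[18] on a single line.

Char counts: '$':1, '1':4, '2':4, 'C':1, 'D':1, 'a':3, 'b':5
C (first-col start): C('$')=0, C('1')=1, C('2')=5, C('C')=9, C('D')=10, C('a')=11, C('b')=14
L[0]='b': occ=0, LF[0]=C('b')+0=14+0=14
L[1]='$': occ=0, LF[1]=C('$')+0=0+0=0
L[2]='b': occ=1, LF[2]=C('b')+1=14+1=15
L[3]='a': occ=0, LF[3]=C('a')+0=11+0=11
L[4]='2': occ=0, LF[4]=C('2')+0=5+0=5
L[5]='b': occ=2, LF[5]=C('b')+2=14+2=16
L[6]='1': occ=0, LF[6]=C('1')+0=1+0=1
L[7]='2': occ=1, LF[7]=C('2')+1=5+1=6
L[8]='1': occ=1, LF[8]=C('1')+1=1+1=2
L[9]='1': occ=2, LF[9]=C('1')+2=1+2=3
L[10]='b': occ=3, LF[10]=C('b')+3=14+3=17
L[11]='2': occ=2, LF[11]=C('2')+2=5+2=7
L[12]='C': occ=0, LF[12]=C('C')+0=9+0=9
L[13]='a': occ=1, LF[13]=C('a')+1=11+1=12
L[14]='2': occ=3, LF[14]=C('2')+3=5+3=8
L[15]='D': occ=0, LF[15]=C('D')+0=10+0=10
L[16]='a': occ=2, LF[16]=C('a')+2=11+2=13
L[17]='b': occ=4, LF[17]=C('b')+4=14+4=18
L[18]='1': occ=3, LF[18]=C('1')+3=1+3=4

Answer: 14 0 15 11 5 16 1 6 2 3 17 7 9 12 8 10 13 18 4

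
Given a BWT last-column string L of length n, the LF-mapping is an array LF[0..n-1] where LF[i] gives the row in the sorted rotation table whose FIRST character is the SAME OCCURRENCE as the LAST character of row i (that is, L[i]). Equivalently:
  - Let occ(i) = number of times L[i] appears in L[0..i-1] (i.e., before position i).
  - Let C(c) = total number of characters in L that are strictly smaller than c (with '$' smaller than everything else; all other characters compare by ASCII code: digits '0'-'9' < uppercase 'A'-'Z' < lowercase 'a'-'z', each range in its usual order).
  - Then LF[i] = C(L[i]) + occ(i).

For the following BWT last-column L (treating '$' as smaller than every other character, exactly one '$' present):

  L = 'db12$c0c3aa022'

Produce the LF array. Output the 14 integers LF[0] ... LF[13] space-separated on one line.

Char counts: '$':1, '0':2, '1':1, '2':3, '3':1, 'a':2, 'b':1, 'c':2, 'd':1
C (first-col start): C('$')=0, C('0')=1, C('1')=3, C('2')=4, C('3')=7, C('a')=8, C('b')=10, C('c')=11, C('d')=13
L[0]='d': occ=0, LF[0]=C('d')+0=13+0=13
L[1]='b': occ=0, LF[1]=C('b')+0=10+0=10
L[2]='1': occ=0, LF[2]=C('1')+0=3+0=3
L[3]='2': occ=0, LF[3]=C('2')+0=4+0=4
L[4]='$': occ=0, LF[4]=C('$')+0=0+0=0
L[5]='c': occ=0, LF[5]=C('c')+0=11+0=11
L[6]='0': occ=0, LF[6]=C('0')+0=1+0=1
L[7]='c': occ=1, LF[7]=C('c')+1=11+1=12
L[8]='3': occ=0, LF[8]=C('3')+0=7+0=7
L[9]='a': occ=0, LF[9]=C('a')+0=8+0=8
L[10]='a': occ=1, LF[10]=C('a')+1=8+1=9
L[11]='0': occ=1, LF[11]=C('0')+1=1+1=2
L[12]='2': occ=1, LF[12]=C('2')+1=4+1=5
L[13]='2': occ=2, LF[13]=C('2')+2=4+2=6

Answer: 13 10 3 4 0 11 1 12 7 8 9 2 5 6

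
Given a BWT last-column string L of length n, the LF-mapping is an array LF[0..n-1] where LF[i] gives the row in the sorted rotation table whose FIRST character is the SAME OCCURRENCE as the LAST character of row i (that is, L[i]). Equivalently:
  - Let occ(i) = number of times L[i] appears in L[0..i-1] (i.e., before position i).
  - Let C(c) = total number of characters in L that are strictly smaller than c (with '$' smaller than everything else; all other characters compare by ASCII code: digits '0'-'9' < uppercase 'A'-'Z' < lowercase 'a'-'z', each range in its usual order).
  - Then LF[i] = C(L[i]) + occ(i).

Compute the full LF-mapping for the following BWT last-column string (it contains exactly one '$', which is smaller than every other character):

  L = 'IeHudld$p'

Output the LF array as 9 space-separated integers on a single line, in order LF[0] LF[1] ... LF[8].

Char counts: '$':1, 'H':1, 'I':1, 'd':2, 'e':1, 'l':1, 'p':1, 'u':1
C (first-col start): C('$')=0, C('H')=1, C('I')=2, C('d')=3, C('e')=5, C('l')=6, C('p')=7, C('u')=8
L[0]='I': occ=0, LF[0]=C('I')+0=2+0=2
L[1]='e': occ=0, LF[1]=C('e')+0=5+0=5
L[2]='H': occ=0, LF[2]=C('H')+0=1+0=1
L[3]='u': occ=0, LF[3]=C('u')+0=8+0=8
L[4]='d': occ=0, LF[4]=C('d')+0=3+0=3
L[5]='l': occ=0, LF[5]=C('l')+0=6+0=6
L[6]='d': occ=1, LF[6]=C('d')+1=3+1=4
L[7]='$': occ=0, LF[7]=C('$')+0=0+0=0
L[8]='p': occ=0, LF[8]=C('p')+0=7+0=7

Answer: 2 5 1 8 3 6 4 0 7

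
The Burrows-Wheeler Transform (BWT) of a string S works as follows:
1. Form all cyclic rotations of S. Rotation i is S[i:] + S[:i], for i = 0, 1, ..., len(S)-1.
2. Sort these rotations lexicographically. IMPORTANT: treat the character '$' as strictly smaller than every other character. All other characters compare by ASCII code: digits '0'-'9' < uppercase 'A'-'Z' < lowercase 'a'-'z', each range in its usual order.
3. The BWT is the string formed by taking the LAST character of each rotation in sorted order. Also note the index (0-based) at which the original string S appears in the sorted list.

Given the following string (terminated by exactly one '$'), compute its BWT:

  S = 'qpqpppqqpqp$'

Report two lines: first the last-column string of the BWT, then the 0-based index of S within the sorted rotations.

All 12 rotations (rotation i = S[i:]+S[:i]):
  rot[0] = qpqpppqqpqp$
  rot[1] = pqpppqqpqp$q
  rot[2] = qpppqqpqp$qp
  rot[3] = pppqqpqp$qpq
  rot[4] = ppqqpqp$qpqp
  rot[5] = pqqpqp$qpqpp
  rot[6] = qqpqp$qpqppp
  rot[7] = qpqp$qpqpppq
  rot[8] = pqp$qpqpppqq
  rot[9] = qp$qpqpppqqp
  rot[10] = p$qpqpppqqpq
  rot[11] = $qpqpppqqpqp
Sorted (with $ < everything):
  sorted[0] = $qpqpppqqpqp  (last char: 'p')
  sorted[1] = p$qpqpppqqpq  (last char: 'q')
  sorted[2] = pppqqpqp$qpq  (last char: 'q')
  sorted[3] = ppqqpqp$qpqp  (last char: 'p')
  sorted[4] = pqp$qpqpppqq  (last char: 'q')
  sorted[5] = pqpppqqpqp$q  (last char: 'q')
  sorted[6] = pqqpqp$qpqpp  (last char: 'p')
  sorted[7] = qp$qpqpppqqp  (last char: 'p')
  sorted[8] = qpppqqpqp$qp  (last char: 'p')
  sorted[9] = qpqp$qpqpppq  (last char: 'q')
  sorted[10] = qpqpppqqpqp$  (last char: '$')
  sorted[11] = qqpqp$qpqppp  (last char: 'p')
Last column: pqqpqqpppq$p
Original string S is at sorted index 10

Answer: pqqpqqpppq$p
10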